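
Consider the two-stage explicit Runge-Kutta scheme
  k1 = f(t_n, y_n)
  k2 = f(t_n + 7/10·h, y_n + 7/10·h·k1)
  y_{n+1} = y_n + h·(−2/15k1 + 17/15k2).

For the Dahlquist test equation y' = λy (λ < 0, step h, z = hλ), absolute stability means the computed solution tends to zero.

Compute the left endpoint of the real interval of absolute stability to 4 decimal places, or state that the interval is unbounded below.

z* = -1.2605.

On y'=λy, z=hλ:
  k1=λy_n ⇒ h·k1=z·y_n;  k2=λ(1+7/10z)y_n ⇒ h·k2=z(1+7/10z)y_n
  y_{n+1}/y_n = 1 − 2/15z + 17/15z(1+7/10z) = 1 + z + 119/150z²
  so R(z) = 1 + z + 119/150z².

Find x<0 with |R(x)|<1.
x=-1.28: |R|=1.0198
R=1: x+119/150x²=0 ⇒ x=−150/119=-1.2605; min R=1−1/(4·119/150)=0.6849>−1
Confirm numerically:
  x=-1.232: |R|=0.97214 <1
  x=-1.186: |R|=0.92990 <1
  x=-0.880: |R|=0.73436 <1
  x=-1.806: |R|=1.78156 >1
  x=-1.616: |R|=1.45576 >1
Stable set (-1.2605, 0).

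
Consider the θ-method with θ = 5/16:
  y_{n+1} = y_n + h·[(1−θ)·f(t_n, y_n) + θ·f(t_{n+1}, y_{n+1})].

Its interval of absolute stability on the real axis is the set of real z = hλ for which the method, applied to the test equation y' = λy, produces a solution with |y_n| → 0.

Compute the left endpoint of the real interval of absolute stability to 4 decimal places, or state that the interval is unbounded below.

left endpoint -5.3333.

Test eqn y'=λy, z=hλ:
  y_{n+1} = y_n + z·[11/16·y_n + 5/16·y_{n+1}] ⇒ (1 − 5/16z)y_{n+1} = (1 + 11/16z)y_n
  ⇒ R(z) = (1 + 11/16z)/(1 − 5/16z).

Solve |R(x)|<1 on ℝ⁻.
x=-1.74: |R|=0.1271
R=−1: 1+11/16x = −1+5/16x ⇒ -3/8x=2 ⇒ x=2/(-3/8)=-5.3333
Confirm numerically:
  x=-3.997: |R|=0.77718 <1
  x=-3.061: |R|=0.56448 <1
  x=-2.238: |R|=0.31695 <1
  x=-5.778: |R|=1.05943 >1
  x=-5.773: |R|=1.05880 >1
Stable set (-5.3333, 0).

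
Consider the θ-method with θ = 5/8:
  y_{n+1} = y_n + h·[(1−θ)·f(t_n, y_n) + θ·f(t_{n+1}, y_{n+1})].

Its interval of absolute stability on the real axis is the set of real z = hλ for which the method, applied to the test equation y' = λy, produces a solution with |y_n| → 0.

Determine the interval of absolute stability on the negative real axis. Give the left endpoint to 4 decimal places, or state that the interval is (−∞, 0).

Test eqn y'=λy, z=hλ:
  y_{n+1} = y_n + z·[3/8·y_n + 5/8·y_{n+1}] ⇒ (1 − 5/8z)y_{n+1} = (1 + 3/8z)y_n
  so R(z) = (1 + 3/8z)/(1 − 5/8z).

Solve |R(x)|<1 on ℝ⁻.
x=-1.5: |R|=0.2258
x=-2: |R|=0.1111
x=-10: |R|=0.3793
x=-100: |R|=0.5748
θ=5/8≥1/2 ⇒ |1+3/8x|<|1−5/8x| ∀x<0 ⇒ stable on all of ℝ⁻.

unbounded; (−∞, 0).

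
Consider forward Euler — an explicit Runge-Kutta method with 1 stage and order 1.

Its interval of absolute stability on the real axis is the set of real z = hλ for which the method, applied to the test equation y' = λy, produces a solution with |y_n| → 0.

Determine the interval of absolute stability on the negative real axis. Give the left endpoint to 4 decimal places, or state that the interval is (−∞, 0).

z∈(-2.0000,0).

On y'=λy, z=hλ:
  order 1, 1-stage ⇒ R(z)=1+z
  (e.g. R(-0.45)=0.55000, |R|=0.55000)

Solve |R(x)|<1 on ℝ⁻.
x=-0.45: |R|=0.5500
|R(-1.9)|=0.9000 |R(-1.87)|=0.8700 |R(-1.04)|=0.0400
Bisect:
  x_lo=-2.3325 |R|=1.3325  x_hi=-0.3091 |R|=0.6909
  mid=-1.32080 |R|=0.32080 →hi
  mid=-1.82664 |R|=0.82664 →hi
  mid=-2.07957 |R|=1.07957 →lo
  mid=-1.95310 |R|=0.95310 →hi
  mid=-2.01633 |R|=1.01633 →lo
  mid=-1.98472 |R|=0.98472 →hi
  mid=-2.00053 |R|=1.00053 →lo
  mid=-1.99262 |R|=0.99262 →hi
  ...
  [-2.00003,-1.99991] ⇒ x*=-2.0000
So |R|<1 on (-2.0000, 0).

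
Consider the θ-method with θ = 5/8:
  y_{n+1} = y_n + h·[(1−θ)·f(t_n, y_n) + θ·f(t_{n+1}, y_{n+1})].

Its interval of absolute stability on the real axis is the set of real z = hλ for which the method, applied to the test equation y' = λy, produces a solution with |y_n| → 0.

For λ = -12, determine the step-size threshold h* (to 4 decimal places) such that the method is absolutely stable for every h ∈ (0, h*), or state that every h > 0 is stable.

unbounded; (−∞, 0). Any h>0 works for λ=-12.

Test eqn y'=λy, z=hλ:
  y_{n+1} = y_n + z·[3/8·y_n + 5/8·y_{n+1}] ⇒ (1 − 5/8z)y_{n+1} = (1 + 3/8z)y_n
  ⇒ R(z) = (1 + 3/8z)/(1 − 5/8z).

Solve |R(x)|<1 on ℝ⁻.
x=-0.49: |R|=0.6249
x=-2: |R|=0.1111
x=-10: |R|=0.3793
x=-100: |R|=0.5748
θ=5/8≥1/2 ⇒ |1+3/8x|<|1−5/8x| ∀x<0 ⇒ interval (−∞,0).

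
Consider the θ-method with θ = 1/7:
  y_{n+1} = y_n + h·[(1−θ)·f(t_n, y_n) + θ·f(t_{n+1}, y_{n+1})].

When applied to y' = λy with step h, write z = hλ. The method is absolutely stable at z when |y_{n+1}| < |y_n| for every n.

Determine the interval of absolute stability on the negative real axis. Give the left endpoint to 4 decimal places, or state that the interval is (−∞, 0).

z∈(-2.8000,0).

With y'=λy (z=hλ):
  y_{n+1} = y_n + z·[6/7·y_n + 1/7·y_{n+1}] ⇒ (1 − 1/7z)y_{n+1} = (1 + 6/7z)y_n
  Hence R(z) = (1 + 6/7z)/(1 − 1/7z).

Solve |R(x)|<1 on ℝ⁻.
x=-0.5: |R|=0.5333
R=−1: 1+6/7x = −1+1/7x ⇒ -5/7x=2 ⇒ x=2/(-5/7)=-2.8000
Confirm numerically:
  x=-2.571: |R|=0.88037 <1
  x=-2.148: |R|=0.64364 <1
  x=-2.084: |R|=0.60590 <1
  x=-3.081: |R|=1.13937 >1
  x=-3.056: |R|=1.12729 >1
  x=-3.023: |R|=1.11124 >1
So |R|<1 on (-2.8000, 0).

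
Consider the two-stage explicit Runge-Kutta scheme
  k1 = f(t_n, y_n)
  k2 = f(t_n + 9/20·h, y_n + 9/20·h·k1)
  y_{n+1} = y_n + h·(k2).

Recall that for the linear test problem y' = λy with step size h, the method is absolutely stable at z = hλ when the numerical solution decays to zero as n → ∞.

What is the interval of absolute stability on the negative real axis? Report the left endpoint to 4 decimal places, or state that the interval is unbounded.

(-2.2222, 0).

Test eqn y'=λy, z=hλ:
  k1=λy_n ⇒ h·k1=z·y_n;  k2=λ(1+9/20z)y_n ⇒ h·k2=z(1+9/20z)y_n
  y_{n+1}/y_n = 1 + z(1+9/20z) = 1 + z + 9/20z²
  so R(z) = 1 + z + 9/20z².

Boundary: |R(x)|=1, x<0.
x=-1.02: |R|=0.4482
R=1: x+9/20x²=0 ⇒ x=−20/9=-2.2222; min R=1−1/(4·9/20)=0.4444>−1
Confirm numerically:
  x=-1.689: |R|=0.59472 <1
  x=-1.572: |R|=0.54003 <1
  x=-0.994: |R|=0.45062 <1
  x=-0.907: |R|=0.46319 <1
  x=-2.661: |R|=1.52541 >1
  x=-2.635: |R|=1.48945 >1
  x=-2.528: |R|=1.34785 >1
Interval (-2.2222, 0).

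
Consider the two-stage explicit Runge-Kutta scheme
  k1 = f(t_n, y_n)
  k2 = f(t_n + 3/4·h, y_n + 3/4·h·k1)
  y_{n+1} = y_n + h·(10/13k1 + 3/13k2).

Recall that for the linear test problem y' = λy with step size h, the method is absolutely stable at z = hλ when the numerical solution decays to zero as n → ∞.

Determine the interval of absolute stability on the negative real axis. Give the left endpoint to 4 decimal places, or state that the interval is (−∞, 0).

z∈(-5.7778,0).

Set f=λy, z=hλ:
  k1=λy_n ⇒ h·k1=z·y_n;  k2=λ(1+3/4z)y_n ⇒ h·k2=z(1+3/4z)y_n
  y_{n+1}/y_n = 1 + 10/13z + 3/13z(1+3/4z) = 1 + z + 9/52z²
  so R(z) = 1 + z + 9/52z².

Boundary: |R(x)|=1, x<0.
x=-1.54: |R|=0.1295
R=1: x+9/52x²=0 ⇒ x=−52/9=-5.7778; min R=1−1/(4·9/52)=-0.4444>−1
Confirm numerically:
  x=-5.715: |R|=0.93790 <1
  x=-5.262: |R|=0.53027 <1
  x=-3.681: |R|=0.33585 <1
  x=-6.057: |R|=1.29272 >1
  x=-5.918: |R|=1.14363 >1
So |R|<1 on (-5.7778, 0).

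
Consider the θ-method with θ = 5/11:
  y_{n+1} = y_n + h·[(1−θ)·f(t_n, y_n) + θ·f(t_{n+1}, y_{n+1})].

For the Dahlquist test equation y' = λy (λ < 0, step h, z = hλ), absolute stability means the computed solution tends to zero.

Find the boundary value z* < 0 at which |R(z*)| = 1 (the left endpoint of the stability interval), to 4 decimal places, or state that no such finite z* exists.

z* = -22.0000.

With y'=λy (z=hλ):
  y_{n+1} = y_n + z·[6/11·y_n + 5/11·y_{n+1}] ⇒ (1 − 5/11z)y_{n+1} = (1 + 6/11z)y_n
  Hence R(z) = (1 + 6/11z)/(1 − 5/11z).

Find x<0 with |R(x)|<1.
x=-0.73: |R|=0.4519
R=−1: 1+6/11x = −1+5/11x ⇒ -1/11x=2 ⇒ x=2/(-1/11)=-22.0000
Confirm numerically:
  x=-16.948: |R|=0.94723 <1
  x=-14.029: |R|=0.90177 <1
  x=-10.494: |R|=0.81872 <1
  x=-9.649: |R|=0.79153 <1
  x=-22.492: |R|=1.00399 >1
  x=-22.426: |R|=1.00346 >1
So |R|<1 on (-22.0000, 0).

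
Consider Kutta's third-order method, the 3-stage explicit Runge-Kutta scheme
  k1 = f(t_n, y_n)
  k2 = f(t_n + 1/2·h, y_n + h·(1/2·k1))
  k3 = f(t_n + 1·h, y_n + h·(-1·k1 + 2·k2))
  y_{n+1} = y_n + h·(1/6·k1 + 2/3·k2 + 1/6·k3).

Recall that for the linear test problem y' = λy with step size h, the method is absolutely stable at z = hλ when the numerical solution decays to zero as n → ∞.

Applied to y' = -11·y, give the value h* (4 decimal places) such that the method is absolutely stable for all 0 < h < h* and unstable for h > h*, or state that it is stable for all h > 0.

(-2.5127,0); λ=-11 ⇒ h* = 0.2284.

Set f=λy, z=hλ:
  order 3, 3-stage ⇒ R(z)=1+z+z^2/2+z^3/6
  (e.g. R(-1.14)=0.26288, |R|=0.26288)

Find x<0 with |R(x)|<1.
x=-1.14: |R|=0.2629
|R(-1.15)|=0.2578 |R(-0.86)|=0.4038 |R(-0.81)|=0.4295
Bisect:
  x_lo=-3.0907 |R|=2.2351  x_hi=-0.2446 |R|=0.7829
  mid=-1.66766 |R|=0.05010 →hi
  mid=-2.37918 |R|=0.79349 →hi
  mid=-2.73494 |R|=1.40451 →lo
  mid=-2.55706 |R|=1.07437 →lo
  mid=-2.46812 |R|=0.92812 →hi
  mid=-2.51259 |R|=0.99975 →hi
  mid=-2.53483 |R|=1.03668 →lo
  mid=-2.52371 |R|=1.01812 →lo
  mid=-2.51815 |R|=1.00891 →lo
  mid=-2.51537 |R|=1.00432 →lo
  ...
  [-2.51277,-2.51259] ⇒ x*=-2.5127
So |R|<1 on (-2.5127, 0).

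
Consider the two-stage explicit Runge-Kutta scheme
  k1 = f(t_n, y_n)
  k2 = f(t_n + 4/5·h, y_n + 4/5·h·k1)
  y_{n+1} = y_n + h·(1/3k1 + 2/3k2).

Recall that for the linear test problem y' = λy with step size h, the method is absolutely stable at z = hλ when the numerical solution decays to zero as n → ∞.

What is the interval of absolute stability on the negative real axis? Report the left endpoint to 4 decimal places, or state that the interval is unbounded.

On y'=λy, z=hλ:
  k1=λy_n ⇒ h·k1=z·y_n;  k2=λ(1+4/5z)y_n ⇒ h·k2=z(1+4/5z)y_n
  y_{n+1}/y_n = 1 + 1/3z + 2/3z(1+4/5z) = 1 + z + 8/15z²
  ⇒ R(z) = 1 + z + 8/15z².

Solve |R(x)|<1 on ℝ⁻.
x=-0.31: |R|=0.7413
R=1: x+8/15x²=0 ⇒ x=−15/8=-1.8750; min R=1−1/(4·8/15)=0.5312>−1
Confirm numerically:
  x=-1.834: |R|=0.95990 <1
  x=-1.811: |R|=0.93818 <1
  x=-1.242: |R|=0.58070 <1
  x=-2.394: |R|=1.66266 >1
  x=-2.381: |R|=1.64255 >1
  x=-2.220: |R|=1.40848 >1
So |R|<1 on (-1.8750, 0).

(-1.8750, 0).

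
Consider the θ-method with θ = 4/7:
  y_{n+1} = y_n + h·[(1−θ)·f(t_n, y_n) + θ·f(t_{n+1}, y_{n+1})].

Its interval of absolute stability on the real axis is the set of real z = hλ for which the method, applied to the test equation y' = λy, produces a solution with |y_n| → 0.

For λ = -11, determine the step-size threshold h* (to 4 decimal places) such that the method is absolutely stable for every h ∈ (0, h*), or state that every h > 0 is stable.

Test eqn y'=λy, z=hλ:
  y_{n+1} = y_n + z·[3/7·y_n + 4/7·y_{n+1}] ⇒ (1 − 4/7z)y_{n+1} = (1 + 3/7z)y_n
  R(z) = (1 + 3/7z)/(1 − 4/7z).

Boundary: |R(x)|=1, x<0.
x=-0.66: |R|=0.5207
x=-2: |R|=0.0667
x=-10: |R|=0.4894
x=-100: |R|=0.7199
θ=4/7≥1/2 ⇒ |1+3/7x|<|1−4/7x| ∀x<0 ⇒ interval (−∞,0).

unbounded; (−∞, 0). Any h>0 works for λ=-11.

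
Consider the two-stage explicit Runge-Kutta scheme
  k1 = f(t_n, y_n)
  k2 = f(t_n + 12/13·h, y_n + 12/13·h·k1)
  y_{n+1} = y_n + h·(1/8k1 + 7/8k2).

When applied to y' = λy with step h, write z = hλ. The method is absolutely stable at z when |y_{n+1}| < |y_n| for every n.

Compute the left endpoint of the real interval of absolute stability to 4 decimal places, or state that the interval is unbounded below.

Set f=λy, z=hλ:
  k1=λy_n ⇒ h·k1=z·y_n;  k2=λ(1+12/13z)y_n ⇒ h·k2=z(1+12/13z)y_n
  y_{n+1}/y_n = 1 + 1/8z + 7/8z(1+12/13z) = 1 + z + 21/26z²
  ⇒ R(z) = 1 + z + 21/26z².

Boundary: |R(x)|=1, x<0.
x=-0.74: |R|=0.7023
R=1: x+21/26x²=0 ⇒ x=−26/21=-1.2381; min R=1−1/(4·21/26)=0.6905>−1
Confirm numerically:
  x=-1.080: |R|=0.86209 <1
  x=-1.029: |R|=0.82622 <1
  x=-0.934: |R|=0.77060 <1
  x=-1.459: |R|=1.26032 >1
  x=-1.453: |R|=1.25221 >1
  x=-1.304: |R|=1.06941 >1
So |R|<1 on (-1.2381, 0).

left endpoint -1.2381.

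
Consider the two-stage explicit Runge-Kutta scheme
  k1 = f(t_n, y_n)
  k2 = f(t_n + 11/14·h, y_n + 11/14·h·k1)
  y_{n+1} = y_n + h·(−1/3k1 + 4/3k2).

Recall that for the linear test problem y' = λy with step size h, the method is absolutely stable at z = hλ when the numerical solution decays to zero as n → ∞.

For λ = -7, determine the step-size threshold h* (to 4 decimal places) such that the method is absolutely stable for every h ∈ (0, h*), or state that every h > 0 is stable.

Set f=λy, z=hλ:
  k1=λy_n ⇒ h·k1=z·y_n;  k2=λ(1+11/14z)y_n ⇒ h·k2=z(1+11/14z)y_n
  y_{n+1}/y_n = 1 − 1/3z + 4/3z(1+11/14z) = 1 + z + 22/21z²
  R(z) = 1 + z + 22/21z².

Solve |R(x)|<1 on ℝ⁻.
x=-0.35: |R|=0.7783
R=1: x+22/21x²=0 ⇒ x=−21/22=-0.9545; min R=1−1/(4·22/21)=0.7614>−1
Confirm numerically:
  x=-0.819: |R|=0.88370 <1
  x=-0.716: |R|=0.82107 <1
  x=-0.558: |R|=0.76819 <1
  x=-1.370: |R|=1.59628 >1
  x=-1.232: |R|=1.35810 >1
  x=-1.021: |R|=1.07108 >1
Stable set (-0.9545, 0).

(-0.9545,0); λ=-7 ⇒ h* = (21/22)/7 = 0.1364.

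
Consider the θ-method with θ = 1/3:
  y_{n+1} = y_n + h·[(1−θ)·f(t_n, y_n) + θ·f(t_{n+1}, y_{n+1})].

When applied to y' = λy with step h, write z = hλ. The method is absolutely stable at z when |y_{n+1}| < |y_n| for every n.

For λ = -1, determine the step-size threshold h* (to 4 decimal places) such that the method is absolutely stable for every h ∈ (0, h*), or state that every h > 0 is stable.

Set f=λy, z=hλ:
  y_{n+1} = y_n + z·[2/3·y_n + 1/3·y_{n+1}] ⇒ (1 − 1/3z)y_{n+1} = (1 + 2/3z)y_n
  R(z) = (1 + 2/3z)/(1 − 1/3z).

Find x<0 with |R(x)|<1.
x=-0.52: |R|=0.5568
R=−1: 1+2/3x = −1+1/3x ⇒ -1/3x=2 ⇒ x=2/(-1/3)=-6.0000
Confirm numerically:
  x=-5.410: |R|=0.92985 <1
  x=-4.748: |R|=0.83841 <1
  x=-3.279: |R|=0.56665 <1
  x=-6.288: |R|=1.03101 >1
  x=-6.135: |R|=1.01478 >1
Stable set (-6.0000, 0).

(-6.0000,0); λ=-1 ⇒ h* = (6)/1 = 6.0000.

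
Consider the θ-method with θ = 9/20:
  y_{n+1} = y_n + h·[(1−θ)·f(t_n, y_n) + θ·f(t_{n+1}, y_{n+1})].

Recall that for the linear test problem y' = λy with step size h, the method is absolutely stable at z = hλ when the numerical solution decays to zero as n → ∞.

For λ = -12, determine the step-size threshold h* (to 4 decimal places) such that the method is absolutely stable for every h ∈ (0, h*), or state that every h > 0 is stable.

(-20.0000,0); λ=-12 ⇒ h* = (20)/12 = 1.6667.

Test eqn y'=λy, z=hλ:
  y_{n+1} = y_n + z·[11/20·y_n + 9/20·y_{n+1}] ⇒ (1 − 9/20z)y_{n+1} = (1 + 11/20z)y_n
  Hence R(z) = (1 + 11/20z)/(1 − 9/20z).

Solve |R(x)|<1 on ℝ⁻.
x=-1.65: |R|=0.0531
R=−1: 1+11/20x = −1+9/20x ⇒ -1/10x=2 ⇒ x=2/(-1/10)=-20.0000
Confirm numerically:
  x=-13.786: |R|=0.91374 <1
  x=-9.964: |R|=0.81699 <1
  x=-9.320: |R|=0.79438 <1
  x=-20.244: |R|=1.00241 >1
  x=-20.098: |R|=1.00098 >1
Stable set (-20.0000, 0).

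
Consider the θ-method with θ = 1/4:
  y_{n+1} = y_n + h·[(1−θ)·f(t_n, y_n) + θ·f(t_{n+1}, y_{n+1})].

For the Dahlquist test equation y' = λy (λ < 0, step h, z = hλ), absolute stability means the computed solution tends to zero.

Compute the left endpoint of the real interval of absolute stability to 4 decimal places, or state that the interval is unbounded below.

Test eqn y'=λy, z=hλ:
  y_{n+1} = y_n + z·[3/4·y_n + 1/4·y_{n+1}] ⇒ (1 − 1/4z)y_{n+1} = (1 + 3/4z)y_n
  R(z) = (1 + 3/4z)/(1 − 1/4z).

Find x<0 with |R(x)|<1.
x=-0.43: |R|=0.6117
R=−1: 1+3/4x = −1+1/4x ⇒ -1/2x=2 ⇒ x=2/(-1/2)=-4.0000
Confirm numerically:
  x=-3.191: |R|=0.77500 <1
  x=-3.067: |R|=0.73596 <1
  x=-2.965: |R|=0.70280 <1
  x=-2.933: |R|=0.69220 <1
  x=-4.436: |R|=1.10337 >1
  x=-4.280: |R|=1.06763 >1
Interval (-4.0000, 0).

z* = -4.0000.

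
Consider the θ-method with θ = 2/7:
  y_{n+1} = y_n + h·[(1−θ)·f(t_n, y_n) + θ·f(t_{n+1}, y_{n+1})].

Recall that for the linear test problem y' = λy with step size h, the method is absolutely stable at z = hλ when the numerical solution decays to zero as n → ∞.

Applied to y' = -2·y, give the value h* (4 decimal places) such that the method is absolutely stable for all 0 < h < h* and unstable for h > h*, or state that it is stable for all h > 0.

Set f=λy, z=hλ:
  y_{n+1} = y_n + z·[5/7·y_n + 2/7·y_{n+1}] ⇒ (1 − 2/7z)y_{n+1} = (1 + 5/7z)y_n
  Hence R(z) = (1 + 5/7z)/(1 − 2/7z).

Boundary: |R(x)|=1, x<0.
x=-1.32: |R|=0.0415
R=−1: 1+5/7x = −1+2/7x ⇒ -3/7x=2 ⇒ x=2/(-3/7)=-4.6667
Confirm numerically:
  x=-4.435: |R|=0.95621 <1
  x=-4.285: |R|=0.92646 <1
  x=-2.705: |R|=0.52579 <1
  x=-2.218: |R|=0.35764 <1
  x=-5.158: |R|=1.08512 >1
  x=-4.932: |R|=1.04720 >1
So |R|<1 on (-4.6667, 0).

(-4.6667,0); λ=-2 ⇒ h* = (14/3)/2 = 2.3333.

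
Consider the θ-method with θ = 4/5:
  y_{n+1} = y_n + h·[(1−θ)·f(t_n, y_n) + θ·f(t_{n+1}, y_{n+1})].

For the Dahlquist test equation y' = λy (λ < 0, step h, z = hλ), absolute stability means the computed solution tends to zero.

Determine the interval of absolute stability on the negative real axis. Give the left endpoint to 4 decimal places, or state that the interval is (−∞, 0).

interval (−∞, 0).

Set f=λy, z=hλ:
  y_{n+1} = y_n + z·[1/5·y_n + 4/5·y_{n+1}] ⇒ (1 − 4/5z)y_{n+1} = (1 + 1/5z)y_n
  R(z) = (1 + 1/5z)/(1 − 4/5z).

Need |R(x)|<1, x<0.
x=-1.45: |R|=0.3287
x=-2: |R|=0.2308
x=-10: |R|=0.1111
x=-100: |R|=0.2346
θ=4/5≥1/2 ⇒ |1+1/5x|<|1−4/5x| ∀x<0 ⇒ unbounded interval.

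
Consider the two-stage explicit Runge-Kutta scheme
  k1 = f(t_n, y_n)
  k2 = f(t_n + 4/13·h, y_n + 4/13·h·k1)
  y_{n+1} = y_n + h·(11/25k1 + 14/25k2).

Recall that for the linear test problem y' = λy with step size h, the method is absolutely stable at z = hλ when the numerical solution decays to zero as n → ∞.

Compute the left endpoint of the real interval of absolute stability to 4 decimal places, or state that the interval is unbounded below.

left endpoint -5.8036.

On y'=λy, z=hλ:
  k1=λy_n ⇒ h·k1=z·y_n;  k2=λ(1+4/13z)y_n ⇒ h·k2=z(1+4/13z)y_n
  y_{n+1}/y_n = 1 + 11/25z + 14/25z(1+4/13z) = 1 + z + 56/325z²
  so R(z) = 1 + z + 56/325z².

Solve |R(x)|<1 on ℝ⁻.
x=-1.45: |R|=0.0877
R=1: x+56/325x²=0 ⇒ x=−325/56=-5.8036; min R=1−1/(4·56/325)=-0.4509>−1
Confirm numerically:
  x=-3.785: |R|=0.31648 <1
  x=-3.569: |R|=0.37419 <1
  x=-2.884: |R|=0.45084 <1
  x=-2.843: |R|=0.45030 <1
  x=-6.207: |R|=1.43147 >1
  x=-6.150: |R|=1.36711 >1
  x=-6.026: |R|=1.23095 >1
Interval (-5.8036, 0).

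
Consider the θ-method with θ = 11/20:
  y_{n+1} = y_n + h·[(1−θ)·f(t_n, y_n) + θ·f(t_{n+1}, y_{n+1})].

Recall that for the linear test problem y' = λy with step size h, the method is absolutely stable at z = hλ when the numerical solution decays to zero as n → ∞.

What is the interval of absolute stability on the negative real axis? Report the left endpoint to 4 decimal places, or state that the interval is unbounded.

With y'=λy (z=hλ):
  y_{n+1} = y_n + z·[9/20·y_n + 11/20·y_{n+1}] ⇒ (1 − 11/20z)y_{n+1} = (1 + 9/20z)y_n
  so R(z) = (1 + 9/20z)/(1 − 11/20z).

Find x<0 with |R(x)|<1.
x=-1.57: |R|=0.1575
x=-2: |R|=0.0476
x=-10: |R|=0.5385
x=-100: |R|=0.7857
θ=11/20≥1/2 ⇒ |1+9/20x|<|1−11/20x| ∀x<0 ⇒ unbounded interval.

(−∞, 0) — no finite endpoint.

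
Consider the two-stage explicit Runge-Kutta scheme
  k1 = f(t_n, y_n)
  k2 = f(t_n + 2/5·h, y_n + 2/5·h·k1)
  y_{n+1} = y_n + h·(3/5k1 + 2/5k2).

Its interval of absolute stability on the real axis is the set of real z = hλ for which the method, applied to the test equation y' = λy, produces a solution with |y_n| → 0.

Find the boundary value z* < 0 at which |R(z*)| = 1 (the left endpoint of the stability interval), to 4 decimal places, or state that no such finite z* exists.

left endpoint -6.2500.

Test eqn y'=λy, z=hλ:
  k1=λy_n ⇒ h·k1=z·y_n;  k2=λ(1+2/5z)y_n ⇒ h·k2=z(1+2/5z)y_n
  y_{n+1}/y_n = 1 + 3/5z + 2/5z(1+2/5z) = 1 + z + 4/25z²
  Hence R(z) = 1 + z + 4/25z².

Need |R(x)|<1, x<0.
x=-1.79: |R|=0.2773
R=1: x+4/25x²=0 ⇒ x=−25/4=-6.2500; min R=1−1/(4·4/25)=-0.5625>−1
Confirm numerically:
  x=-5.786: |R|=0.57045 <1
  x=-4.610: |R|=0.20966 <1
  x=-4.291: |R|=0.34497 <1
  x=-2.959: |R|=0.55809 <1
  x=-6.466: |R|=1.22346 >1
  x=-6.417: |R|=1.17146 >1
Stable set (-6.2500, 0).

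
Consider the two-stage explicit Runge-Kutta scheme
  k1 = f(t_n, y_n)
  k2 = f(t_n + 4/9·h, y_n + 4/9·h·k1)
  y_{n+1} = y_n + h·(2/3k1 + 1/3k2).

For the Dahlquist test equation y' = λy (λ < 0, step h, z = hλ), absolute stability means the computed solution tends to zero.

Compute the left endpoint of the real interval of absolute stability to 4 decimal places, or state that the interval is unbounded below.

Test eqn y'=λy, z=hλ:
  k1=λy_n ⇒ h·k1=z·y_n;  k2=λ(1+4/9z)y_n ⇒ h·k2=z(1+4/9z)y_n
  y_{n+1}/y_n = 1 + 2/3z + 1/3z(1+4/9z) = 1 + z + 4/27z²
  so R(z) = 1 + z + 4/27z².

Need |R(x)|<1, x<0.
x=-0.49: |R|=0.5456
R=1: x+4/27x²=0 ⇒ x=−27/4=-6.7500; min R=1−1/(4·4/27)=-0.6875>−1
Confirm numerically:
  x=-5.711: |R|=0.12093 <1
  x=-5.442: |R|=0.05454 <1
  x=-4.128: |R|=0.60350 <1
  x=-3.324: |R|=0.68711 <1
  x=-7.287: |R|=1.57972 >1
  x=-7.256: |R|=1.54393 >1
  x=-7.068: |R|=1.33298 >1
Interval (-6.7500, 0).

left endpoint -6.7500.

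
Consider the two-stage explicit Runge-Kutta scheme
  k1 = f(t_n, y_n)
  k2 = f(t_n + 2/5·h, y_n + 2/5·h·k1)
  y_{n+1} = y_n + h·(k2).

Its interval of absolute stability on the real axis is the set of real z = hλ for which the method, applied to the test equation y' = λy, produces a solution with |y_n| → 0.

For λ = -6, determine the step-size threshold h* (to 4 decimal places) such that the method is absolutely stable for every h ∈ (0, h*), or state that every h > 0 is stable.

(-2.5000,0); λ=-6 ⇒ h* = (5/2)/6 = 0.4167.

On y'=λy, z=hλ:
  k1=λy_n ⇒ h·k1=z·y_n;  k2=λ(1+2/5z)y_n ⇒ h·k2=z(1+2/5z)y_n
  y_{n+1}/y_n = 1 + z(1+2/5z) = 1 + z + 2/5z²
  R(z) = 1 + z + 2/5z².

Need |R(x)|<1, x<0.
x=-1.25: |R|=0.3750
R=1: x+2/5x²=0 ⇒ x=−5/2=-2.5000; min R=1−1/(4·2/5)=0.3750>−1
Confirm numerically:
  x=-2.126: |R|=0.68195 <1
  x=-1.837: |R|=0.51283 <1
  x=-1.414: |R|=0.38576 <1
  x=-1.191: |R|=0.37639 <1
  x=-2.745: |R|=1.26901 >1
  x=-2.615: |R|=1.12029 >1
  x=-2.554: |R|=1.05517 >1
So |R|<1 on (-2.5000, 0).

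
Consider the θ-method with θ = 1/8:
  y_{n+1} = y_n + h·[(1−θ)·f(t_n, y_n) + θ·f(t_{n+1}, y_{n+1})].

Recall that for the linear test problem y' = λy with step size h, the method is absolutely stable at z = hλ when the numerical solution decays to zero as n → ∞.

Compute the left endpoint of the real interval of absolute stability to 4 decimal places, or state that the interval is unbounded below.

z* = -2.6667.

With y'=λy (z=hλ):
  y_{n+1} = y_n + z·[7/8·y_n + 1/8·y_{n+1}] ⇒ (1 − 1/8z)y_{n+1} = (1 + 7/8z)y_n
  Hence R(z) = (1 + 7/8z)/(1 − 1/8z).

Find x<0 with |R(x)|<1.
x=-1.79: |R|=0.4627
R=−1: 1+7/8x = −1+1/8x ⇒ -3/4x=2 ⇒ x=2/(-3/4)=-2.6667
Confirm numerically:
  x=-2.592: |R|=0.95770 <1
  x=-2.455: |R|=0.87853 <1
  x=-1.831: |R|=0.48998 <1
  x=-1.737: |R|=0.42713 <1
  x=-2.734: |R|=1.03764 >1
  x=-2.716: |R|=1.02762 >1
  x=-2.709: |R|=1.02372 >1
So |R|<1 on (-2.6667, 0).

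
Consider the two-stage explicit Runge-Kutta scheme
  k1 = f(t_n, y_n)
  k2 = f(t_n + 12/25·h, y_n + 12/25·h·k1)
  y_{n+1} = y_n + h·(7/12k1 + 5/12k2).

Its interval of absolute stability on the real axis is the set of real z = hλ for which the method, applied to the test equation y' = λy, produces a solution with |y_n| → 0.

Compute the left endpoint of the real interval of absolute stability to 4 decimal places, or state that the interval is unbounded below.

On y'=λy, z=hλ:
  k1=λy_n ⇒ h·k1=z·y_n;  k2=λ(1+12/25z)y_n ⇒ h·k2=z(1+12/25z)y_n
  y_{n+1}/y_n = 1 + 7/12z + 5/12z(1+12/25z) = 1 + z + 1/5z²
  Hence R(z) = 1 + z + 1/5z².

Find x<0 with |R(x)|<1.
x=-0.88: |R|=0.2749
R=1: x+1/5x²=0 ⇒ x=−5=-5.0000; min R=1−1/(4·1/5)=-0.2500>−1
Confirm numerically:
  x=-3.022: |R|=0.19550 <1
  x=-2.573: |R|=0.24893 <1
  x=-2.317: |R|=0.24330 <1
  x=-5.539: |R|=1.59710 >1
  x=-5.485: |R|=1.53205 >1
  x=-5.166: |R|=1.17151 >1
So |R|<1 on (-5.0000, 0).

left endpoint -5.0000.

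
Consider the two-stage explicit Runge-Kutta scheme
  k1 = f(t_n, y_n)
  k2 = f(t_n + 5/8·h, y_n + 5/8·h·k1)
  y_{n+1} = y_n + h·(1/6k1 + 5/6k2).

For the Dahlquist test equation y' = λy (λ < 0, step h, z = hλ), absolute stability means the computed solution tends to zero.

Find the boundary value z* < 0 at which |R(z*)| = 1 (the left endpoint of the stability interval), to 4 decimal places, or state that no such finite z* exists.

left endpoint -1.9200.

On y'=λy, z=hλ:
  k1=λy_n ⇒ h·k1=z·y_n;  k2=λ(1+5/8z)y_n ⇒ h·k2=z(1+5/8z)y_n
  y_{n+1}/y_n = 1 + 1/6z + 5/6z(1+5/8z) = 1 + z + 25/48z²
  so R(z) = 1 + z + 25/48z².

Find x<0 with |R(x)|<1.
x=-0.94: |R|=0.5202
R=1: x+25/48x²=0 ⇒ x=−48/25=-1.9200; min R=1−1/(4·25/48)=0.5200>−1
Confirm numerically:
  x=-1.680: |R|=0.79000 <1
  x=-1.311: |R|=0.58417 <1
  x=-0.926: |R|=0.52060 <1
  x=-2.174: |R|=1.28760 >1
  x=-2.081: |R|=1.17450 >1
  x=-2.022: |R|=1.10742 >1
Interval (-1.9200, 0).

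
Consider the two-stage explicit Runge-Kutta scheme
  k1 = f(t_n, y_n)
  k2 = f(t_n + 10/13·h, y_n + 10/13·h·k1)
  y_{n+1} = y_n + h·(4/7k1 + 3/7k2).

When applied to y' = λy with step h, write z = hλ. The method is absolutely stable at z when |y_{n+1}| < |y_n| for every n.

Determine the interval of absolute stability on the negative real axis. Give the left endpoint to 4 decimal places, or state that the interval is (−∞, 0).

Set f=λy, z=hλ:
  k1=λy_n ⇒ h·k1=z·y_n;  k2=λ(1+10/13z)y_n ⇒ h·k2=z(1+10/13z)y_n
  y_{n+1}/y_n = 1 + 4/7z + 3/7z(1+10/13z) = 1 + z + 30/91z²
  ⇒ R(z) = 1 + z + 30/91z².

Solve |R(x)|<1 on ℝ⁻.
x=-1.75: |R|=0.2596
R=1: x+30/91x²=0 ⇒ x=−91/30=-3.0333; min R=1−1/(4·30/91)=0.2417>−1
Confirm numerically:
  x=-2.258: |R|=0.42285 <1
  x=-1.940: |R|=0.30075 <1
  x=-1.878: |R|=0.28471 <1
  x=-3.568: |R|=1.62891 >1
  x=-3.436: |R|=1.45612 >1
  x=-3.259: |R|=1.24246 >1
Stable set (-3.0333, 0).

z∈(-3.0333,0).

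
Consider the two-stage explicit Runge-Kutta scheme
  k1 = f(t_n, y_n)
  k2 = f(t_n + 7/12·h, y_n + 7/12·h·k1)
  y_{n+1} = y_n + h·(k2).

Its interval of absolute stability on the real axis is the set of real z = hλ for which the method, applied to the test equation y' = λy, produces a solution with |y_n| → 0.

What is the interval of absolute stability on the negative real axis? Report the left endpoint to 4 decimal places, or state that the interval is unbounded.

On y'=λy, z=hλ:
  k1=λy_n ⇒ h·k1=z·y_n;  k2=λ(1+7/12z)y_n ⇒ h·k2=z(1+7/12z)y_n
  y_{n+1}/y_n = 1 + z(1+7/12z) = 1 + z + 7/12z²
  R(z) = 1 + z + 7/12z².

Boundary: |R(x)|=1, x<0.
x=-0.83: |R|=0.5719
R=1: x+7/12x²=0 ⇒ x=−12/7=-1.7143; min R=1−1/(4·7/12)=0.5714>−1
Confirm numerically:
  x=-1.540: |R|=0.84343 <1
  x=-0.989: |R|=0.58157 <1
  x=-0.975: |R|=0.57953 <1
  x=-0.810: |R|=0.57273 <1
  x=-2.190: |R|=1.60773 >1
  x=-1.988: |R|=1.31742 >1
So |R|<1 on (-1.7143, 0).

(-1.7143, 0).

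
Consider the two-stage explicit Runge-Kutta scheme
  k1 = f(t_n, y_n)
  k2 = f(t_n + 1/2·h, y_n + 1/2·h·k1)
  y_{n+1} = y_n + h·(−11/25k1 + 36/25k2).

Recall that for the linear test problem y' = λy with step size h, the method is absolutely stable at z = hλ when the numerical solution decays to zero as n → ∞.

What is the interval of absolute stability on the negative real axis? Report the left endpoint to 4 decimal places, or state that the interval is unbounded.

Test eqn y'=λy, z=hλ:
  k1=λy_n ⇒ h·k1=z·y_n;  k2=λ(1+1/2z)y_n ⇒ h·k2=z(1+1/2z)y_n
  y_{n+1}/y_n = 1 − 11/25z + 36/25z(1+1/2z) = 1 + z + 18/25z²
  Hence R(z) = 1 + z + 18/25z².

Boundary: |R(x)|=1, x<0.
x=-1.2: |R|=0.8368
R=1: x+18/25x²=0 ⇒ x=−25/18=-1.3889; min R=1−1/(4·18/25)=0.6528>−1
Confirm numerically:
  x=-1.269: |R|=0.89046 <1
  x=-1.245: |R|=0.87102 <1
  x=-0.689: |R|=0.65280 <1
  x=-0.560: |R|=0.66579 <1
  x=-1.732: |R|=1.42787 >1
  x=-1.587: |R|=1.22637 >1
So |R|<1 on (-1.3889, 0).

z∈(-1.3889,0).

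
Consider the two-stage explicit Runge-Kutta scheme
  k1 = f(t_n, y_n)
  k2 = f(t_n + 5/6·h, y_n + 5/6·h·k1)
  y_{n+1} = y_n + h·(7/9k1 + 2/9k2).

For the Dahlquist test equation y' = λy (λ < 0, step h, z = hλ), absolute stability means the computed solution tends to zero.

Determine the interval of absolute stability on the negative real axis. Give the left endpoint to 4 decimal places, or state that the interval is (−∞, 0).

z∈(-5.4000,0).

Set f=λy, z=hλ:
  k1=λy_n ⇒ h·k1=z·y_n;  k2=λ(1+5/6z)y_n ⇒ h·k2=z(1+5/6z)y_n
  y_{n+1}/y_n = 1 + 7/9z + 2/9z(1+5/6z) = 1 + z + 5/27z²
  R(z) = 1 + z + 5/27z².

Solve |R(x)|<1 on ℝ⁻.
x=-0.98: |R|=0.1979
R=1: x+5/27x²=0 ⇒ x=−27/5=-5.4000; min R=1−1/(4·5/27)=-0.3500>−1
Confirm numerically:
  x=-4.650: |R|=0.35417 <1
  x=-4.179: |R|=0.05508 <1
  x=-3.393: |R|=0.26107 <1
  x=-3.028: |R|=0.33008 <1
  x=-5.910: |R|=1.55817 >1
  x=-5.649: |R|=1.26048 >1
  x=-5.598: |R|=1.20526 >1
Stable set (-5.4000, 0).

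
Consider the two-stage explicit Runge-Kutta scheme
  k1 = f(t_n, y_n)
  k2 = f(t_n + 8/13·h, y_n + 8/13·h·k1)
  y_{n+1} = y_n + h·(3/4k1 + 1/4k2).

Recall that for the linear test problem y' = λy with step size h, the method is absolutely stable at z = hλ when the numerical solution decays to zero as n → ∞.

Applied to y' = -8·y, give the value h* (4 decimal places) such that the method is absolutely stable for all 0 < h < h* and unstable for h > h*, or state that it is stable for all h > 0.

(-6.5000,0); λ=-8 ⇒ h* = (13/2)/8 = 0.8125.

Set f=λy, z=hλ:
  k1=λy_n ⇒ h·k1=z·y_n;  k2=λ(1+8/13z)y_n ⇒ h·k2=z(1+8/13z)y_n
  y_{n+1}/y_n = 1 + 3/4z + 1/4z(1+8/13z) = 1 + z + 2/13z²
  R(z) = 1 + z + 2/13z².

Need |R(x)|<1, x<0.
x=-0.55: |R|=0.4965
R=1: x+2/13x²=0 ⇒ x=−13/2=-6.5000; min R=1−1/(4·2/13)=-0.6250>−1
Confirm numerically:
  x=-3.355: |R|=0.62330 <1
  x=-3.017: |R|=0.61665 <1
  x=-2.905: |R|=0.60669 <1
  x=-7.014: |R|=1.55465 >1
  x=-6.866: |R|=1.38661 >1
  x=-6.625: |R|=1.12740 >1
So |R|<1 on (-6.5000, 0).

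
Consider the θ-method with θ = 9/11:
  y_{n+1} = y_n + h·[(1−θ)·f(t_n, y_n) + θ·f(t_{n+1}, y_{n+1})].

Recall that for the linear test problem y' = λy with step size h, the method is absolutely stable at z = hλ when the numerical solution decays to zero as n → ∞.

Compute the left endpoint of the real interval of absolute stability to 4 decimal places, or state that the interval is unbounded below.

On y'=λy, z=hλ:
  y_{n+1} = y_n + z·[2/11·y_n + 9/11·y_{n+1}] ⇒ (1 − 9/11z)y_{n+1} = (1 + 2/11z)y_n
  Hence R(z) = (1 + 2/11z)/(1 − 9/11z).

Solve |R(x)|<1 on ℝ⁻.
x=-0.63: |R|=0.5843
x=-2: |R|=0.2414
x=-10: |R|=0.0891
x=-100: |R|=0.2075
θ=9/11≥1/2 ⇒ |1+2/11x|<|1−9/11x| ∀x<0 ⇒ stable on all of ℝ⁻.

interval (−∞, 0).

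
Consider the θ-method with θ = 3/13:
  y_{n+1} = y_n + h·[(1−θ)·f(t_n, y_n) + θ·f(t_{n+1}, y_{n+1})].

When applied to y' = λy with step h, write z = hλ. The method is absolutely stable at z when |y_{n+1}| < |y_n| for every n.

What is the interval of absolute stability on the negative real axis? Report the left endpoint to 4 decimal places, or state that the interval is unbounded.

Test eqn y'=λy, z=hλ:
  y_{n+1} = y_n + z·[10/13·y_n + 3/13·y_{n+1}] ⇒ (1 − 3/13z)y_{n+1} = (1 + 10/13z)y_n
  so R(z) = (1 + 10/13z)/(1 − 3/13z).

Need |R(x)|<1, x<0.
x=-1.02: |R|=0.1743
R=−1: 1+10/13x = −1+3/13x ⇒ -7/13x=2 ⇒ x=2/(-7/13)=-3.7143
Confirm numerically:
  x=-3.377: |R|=0.89793 <1
  x=-2.946: |R|=0.75373 <1
  x=-2.009: |R|=0.37263 <1
  x=-4.269: |R|=1.15046 >1
  x=-4.216: |R|=1.13693 >1
So |R|<1 on (-3.7143, 0).

z∈(-3.7143,0).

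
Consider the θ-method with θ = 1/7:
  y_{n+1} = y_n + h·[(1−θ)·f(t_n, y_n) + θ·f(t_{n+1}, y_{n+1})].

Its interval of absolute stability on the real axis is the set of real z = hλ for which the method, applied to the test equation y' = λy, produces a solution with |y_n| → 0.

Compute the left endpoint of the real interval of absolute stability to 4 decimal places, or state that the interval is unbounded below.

On y'=λy, z=hλ:
  y_{n+1} = y_n + z·[6/7·y_n + 1/7·y_{n+1}] ⇒ (1 − 1/7z)y_{n+1} = (1 + 6/7z)y_n
  so R(z) = (1 + 6/7z)/(1 − 1/7z).

Solve |R(x)|<1 on ℝ⁻.
x=-1.38: |R|=0.1527
R=−1: 1+6/7x = −1+1/7x ⇒ -5/7x=2 ⇒ x=2/(-5/7)=-2.8000
Confirm numerically:
  x=-2.504: |R|=0.84428 <1
  x=-2.095: |R|=0.61242 <1
  x=-1.313: |R|=0.10562 <1
  x=-3.195: |R|=1.19372 >1
  x=-3.053: |R|=1.12583 >1
So |R|<1 on (-2.8000, 0).

left endpoint -2.8000.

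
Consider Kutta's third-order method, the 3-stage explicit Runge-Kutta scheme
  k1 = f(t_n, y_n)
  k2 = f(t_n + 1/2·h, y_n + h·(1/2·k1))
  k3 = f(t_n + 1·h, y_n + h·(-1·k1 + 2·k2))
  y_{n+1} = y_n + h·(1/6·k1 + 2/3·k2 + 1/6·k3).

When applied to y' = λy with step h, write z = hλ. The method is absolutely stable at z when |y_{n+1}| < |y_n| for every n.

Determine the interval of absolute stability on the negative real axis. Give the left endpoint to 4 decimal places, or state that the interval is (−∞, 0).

z∈(-2.5127,0).

On y'=λy, z=hλ:
  order 3, 3-stage ⇒ R(z)=1+z+z^2/2+z^3/6
  (e.g. R(-1.45)=0.09315, |R|=0.09315)

Boundary: |R(x)|=1, x<0.
x=-1.45: |R|=0.0931
|R(-2.91)|=1.7830 |R(-2.06)|=0.3952 |R(-1.52)|=0.0499
Bisect:
  x_lo=-3.3844 |R|=3.1184  x_hi=-0.2106 |R|=0.8100
  mid=-1.79751 |R|=0.14996 →hi
  mid=-2.59097 |R|=1.13333 →lo
  mid=-2.19424 |R|=0.54766 →hi
  mid=-2.39260 |R|=0.81309 →hi
  mid=-2.49179 |R|=0.96587 →hi
  mid=-2.54138 |R|=1.04770 →lo
  mid=-2.51658 |R|=1.00632 →lo
  mid=-2.50419 |R|=0.98598 →hi
  ...
  [-2.51290,-2.51271] ⇒ x*=-2.5127
Stable set (-2.5127, 0).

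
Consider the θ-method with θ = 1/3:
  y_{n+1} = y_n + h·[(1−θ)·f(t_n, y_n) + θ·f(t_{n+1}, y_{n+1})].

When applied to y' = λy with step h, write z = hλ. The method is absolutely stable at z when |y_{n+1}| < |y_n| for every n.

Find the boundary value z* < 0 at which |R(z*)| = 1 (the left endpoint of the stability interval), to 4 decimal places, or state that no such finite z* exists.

z* = -6.0000.

Set f=λy, z=hλ:
  y_{n+1} = y_n + z·[2/3·y_n + 1/3·y_{n+1}] ⇒ (1 − 1/3z)y_{n+1} = (1 + 2/3z)y_n
  ⇒ R(z) = (1 + 2/3z)/(1 − 1/3z).

Solve |R(x)|<1 on ℝ⁻.
x=-0.72: |R|=0.4194
R=−1: 1+2/3x = −1+1/3x ⇒ -1/3x=2 ⇒ x=2/(-1/3)=-6.0000
Confirm numerically:
  x=-5.074: |R|=0.88531 <1
  x=-4.916: |R|=0.86306 <1
  x=-3.203: |R|=0.54909 <1
  x=-6.159: |R|=1.01736 >1
  x=-6.058: |R|=1.00640 >1
Interval (-6.0000, 0).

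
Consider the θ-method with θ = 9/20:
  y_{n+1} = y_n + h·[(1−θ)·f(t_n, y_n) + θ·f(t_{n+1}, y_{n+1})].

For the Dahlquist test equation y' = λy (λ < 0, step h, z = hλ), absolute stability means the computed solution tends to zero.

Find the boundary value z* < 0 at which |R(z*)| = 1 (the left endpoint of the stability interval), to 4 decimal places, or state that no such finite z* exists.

Set f=λy, z=hλ:
  y_{n+1} = y_n + z·[11/20·y_n + 9/20·y_{n+1}] ⇒ (1 − 9/20z)y_{n+1} = (1 + 11/20z)y_n
  so R(z) = (1 + 11/20z)/(1 − 9/20z).

Solve |R(x)|<1 on ℝ⁻.
x=-0.64: |R|=0.5031
R=−1: 1+11/20x = −1+9/20x ⇒ -1/10x=2 ⇒ x=2/(-1/10)=-20.0000
Confirm numerically:
  x=-18.486: |R|=0.98375 <1
  x=-12.851: |R|=0.89460 <1
  x=-11.828: |R|=0.87075 <1
  x=-9.355: |R|=0.79567 <1
  x=-20.559: |R|=1.00545 >1
  x=-20.515: |R|=1.00503 >1
  x=-20.488: |R|=1.00478 >1
Stable set (-20.0000, 0).

left endpoint -20.0000.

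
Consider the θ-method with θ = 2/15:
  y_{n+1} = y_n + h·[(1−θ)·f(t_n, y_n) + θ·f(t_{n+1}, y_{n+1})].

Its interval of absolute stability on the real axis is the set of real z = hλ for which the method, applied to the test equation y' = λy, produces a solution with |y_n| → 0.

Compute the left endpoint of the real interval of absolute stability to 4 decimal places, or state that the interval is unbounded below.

z* = -2.7273.

With y'=λy (z=hλ):
  y_{n+1} = y_n + z·[13/15·y_n + 2/15·y_{n+1}] ⇒ (1 − 2/15z)y_{n+1} = (1 + 13/15z)y_n
  so R(z) = (1 + 13/15z)/(1 − 2/15z).

Find x<0 with |R(x)|<1.
x=-0.99: |R|=0.1254
R=−1: 1+13/15x = −1+2/15x ⇒ -11/15x=2 ⇒ x=2/(-11/15)=-2.7273
Confirm numerically:
  x=-2.267: |R|=0.74081 <1
  x=-2.175: |R|=0.68605 <1
  x=-1.974: |R|=0.56270 <1
  x=-1.806: |R|=0.45551 <1
  x=-3.226: |R|=1.25573 >1
  x=-3.011: |R|=1.14846 >1
So |R|<1 on (-2.7273, 0).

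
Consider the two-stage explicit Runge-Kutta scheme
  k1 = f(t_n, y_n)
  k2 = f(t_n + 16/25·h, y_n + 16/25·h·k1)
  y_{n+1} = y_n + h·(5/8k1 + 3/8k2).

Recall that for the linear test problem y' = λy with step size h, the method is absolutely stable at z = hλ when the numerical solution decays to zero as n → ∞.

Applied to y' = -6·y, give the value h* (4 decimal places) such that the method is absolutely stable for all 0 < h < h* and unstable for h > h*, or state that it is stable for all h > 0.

With y'=λy (z=hλ):
  k1=λy_n ⇒ h·k1=z·y_n;  k2=λ(1+16/25z)y_n ⇒ h·k2=z(1+16/25z)y_n
  y_{n+1}/y_n = 1 + 5/8z + 3/8z(1+16/25z) = 1 + z + 6/25z²
  Hence R(z) = 1 + z + 6/25z².

Need |R(x)|<1, x<0.
x=-1.79: |R|=0.0210
R=1: x+6/25x²=0 ⇒ x=−25/6=-4.1667; min R=1−1/(4·6/25)=-0.0417>−1
Confirm numerically:
  x=-4.023: |R|=0.86129 <1
  x=-3.857: |R|=0.71335 <1
  x=-2.438: |R|=0.01148 <1
  x=-2.261: |R|=0.03409 <1
  x=-4.666: |R|=1.55917 >1
  x=-4.658: |R|=1.54927 >1
  x=-4.619: |R|=1.50144 >1
Interval (-4.1667, 0).

(-4.1667,0); λ=-6 ⇒ h* = (25/6)/6 = 0.6944.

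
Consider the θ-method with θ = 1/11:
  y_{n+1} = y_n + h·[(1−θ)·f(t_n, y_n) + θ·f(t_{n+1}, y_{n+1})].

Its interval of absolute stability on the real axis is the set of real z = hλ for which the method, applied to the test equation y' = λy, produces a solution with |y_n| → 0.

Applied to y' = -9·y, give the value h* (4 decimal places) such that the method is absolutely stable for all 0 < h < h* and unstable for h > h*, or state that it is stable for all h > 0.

On y'=λy, z=hλ:
  y_{n+1} = y_n + z·[10/11·y_n + 1/11·y_{n+1}] ⇒ (1 − 1/11z)y_{n+1} = (1 + 10/11z)y_n
  ⇒ R(z) = (1 + 10/11z)/(1 − 1/11z).

Need |R(x)|<1, x<0.
x=-0.96: |R|=0.1171
R=−1: 1+10/11x = −1+1/11x ⇒ -9/11x=2 ⇒ x=2/(-9/11)=-2.4444
Confirm numerically:
  x=-2.054: |R|=0.73081 <1
  x=-1.331: |R|=0.18733 <1
  x=-1.055: |R|=0.03733 <1
  x=-2.851: |R|=1.26417 >1
  x=-2.737: |R|=1.19167 >1
  x=-2.502: |R|=1.03836 >1
Stable set (-2.4444, 0).

(-2.4444,0); λ=-9 ⇒ h* = (22/9)/9 = 0.2716.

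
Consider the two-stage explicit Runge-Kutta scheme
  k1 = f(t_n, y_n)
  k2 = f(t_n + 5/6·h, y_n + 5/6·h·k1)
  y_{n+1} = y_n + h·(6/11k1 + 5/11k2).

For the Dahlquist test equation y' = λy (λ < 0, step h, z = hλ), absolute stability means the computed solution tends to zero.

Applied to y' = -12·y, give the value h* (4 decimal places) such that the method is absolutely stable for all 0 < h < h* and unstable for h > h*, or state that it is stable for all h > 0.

Set f=λy, z=hλ:
  k1=λy_n ⇒ h·k1=z·y_n;  k2=λ(1+5/6z)y_n ⇒ h·k2=z(1+5/6z)y_n
  y_{n+1}/y_n = 1 + 6/11z + 5/11z(1+5/6z) = 1 + z + 25/66z²
  ⇒ R(z) = 1 + z + 25/66z².

Need |R(x)|<1, x<0.
x=-1.1: |R|=0.3583
R=1: x+25/66x²=0 ⇒ x=−66/25=-2.6400; min R=1−1/(4·25/66)=0.3400>−1
Confirm numerically:
  x=-2.382: |R|=0.76721 <1
  x=-1.655: |R|=0.38251 <1
  x=-1.388: |R|=0.34175 <1
  x=-1.309: |R|=0.34005 <1
  x=-3.205: |R|=1.68592 >1
  x=-2.797: |R|=1.16634 >1
Interval (-2.6400, 0).

(-2.6400,0); λ=-12 ⇒ h* = (66/25)/12 = 0.2200.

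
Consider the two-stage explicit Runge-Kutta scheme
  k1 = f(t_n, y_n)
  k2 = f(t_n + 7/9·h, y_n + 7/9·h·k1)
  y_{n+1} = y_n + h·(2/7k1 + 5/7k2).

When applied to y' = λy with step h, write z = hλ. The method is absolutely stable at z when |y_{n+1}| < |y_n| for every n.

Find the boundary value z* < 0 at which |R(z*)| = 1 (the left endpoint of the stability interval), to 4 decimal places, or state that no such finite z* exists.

Test eqn y'=λy, z=hλ:
  k1=λy_n ⇒ h·k1=z·y_n;  k2=λ(1+7/9z)y_n ⇒ h·k2=z(1+7/9z)y_n
  y_{n+1}/y_n = 1 + 2/7z + 5/7z(1+7/9z) = 1 + z + 5/9z²
  ⇒ R(z) = 1 + z + 5/9z².

Solve |R(x)|<1 on ℝ⁻.
x=-0.9: |R|=0.5500
R=1: x+5/9x²=0 ⇒ x=−9/5=-1.8000; min R=1−1/(4·5/9)=0.5500>−1
Confirm numerically:
  x=-1.227: |R|=0.60941 <1
  x=-0.785: |R|=0.55735 <1
  x=-0.738: |R|=0.56458 <1
  x=-2.393: |R|=1.78836 >1
  x=-2.039: |R|=1.27073 >1
  x=-1.956: |R|=1.16952 >1
Stable set (-1.8000, 0).

z* = -1.8000.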